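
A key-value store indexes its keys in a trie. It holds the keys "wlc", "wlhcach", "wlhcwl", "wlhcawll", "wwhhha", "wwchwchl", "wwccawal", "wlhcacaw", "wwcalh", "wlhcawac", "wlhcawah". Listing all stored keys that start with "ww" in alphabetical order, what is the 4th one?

wwhhha

Words with prefix "ww", in lexicographic order: "wwcalh", "wwccawal", "wwchwchl", "wwhhha"
The 4th is wwhhha.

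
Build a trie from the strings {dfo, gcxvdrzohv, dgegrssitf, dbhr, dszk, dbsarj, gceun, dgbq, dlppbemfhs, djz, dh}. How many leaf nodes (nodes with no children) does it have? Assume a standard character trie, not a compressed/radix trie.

A leaf is a node with no children — equivalently, the end of a word that is not a proper prefix of any other stored word.
Those words: "dbhr", "dbsarj", "dfo", "dgbq", "dgegrssitf", "dh", "djz", "dlppbemfhs", "dszk", "gceun", "gcxvdrzohv"
Leaf count: 11

11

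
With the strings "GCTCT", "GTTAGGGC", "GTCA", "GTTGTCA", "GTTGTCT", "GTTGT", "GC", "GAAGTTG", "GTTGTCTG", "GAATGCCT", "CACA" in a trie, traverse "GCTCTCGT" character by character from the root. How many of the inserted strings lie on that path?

Check each prefix of "GCTCTCGT" against the stored set — each match is an end-marker on the path.
Prefixes of the query that are stored words: "GC", "GCTCT"
Count: 2

2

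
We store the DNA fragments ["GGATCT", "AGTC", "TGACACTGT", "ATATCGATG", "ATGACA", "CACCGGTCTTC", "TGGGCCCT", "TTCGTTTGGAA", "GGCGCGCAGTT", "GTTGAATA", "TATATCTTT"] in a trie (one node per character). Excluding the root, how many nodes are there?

82

Trace insertions, counting only characters that open a new branch:
  "GGATCT" → 6 new (G, G, A, T, C, T)
  "AGTC" → 4 new (A, G, T, C)
  "TGACACTGT" → 9 new (T, G, A, C, A, C, T, G, T)
  "ATATCGATG" → prefix "A" already present; 8 new (T, A, T, C, G, A, T, G)
  "ATGACA" → prefix "AT" already present; 4 new (G, A, C, A)
  "CACCGGTCTTC" → 11 new (C, A, C, C, G, G, T, C, T, T, C)
  "TGGGCCCT" → prefix "TG" already present; 6 new (G, G, C, C, C, T)
  "TTCGTTTGGAA" → prefix "T" already present; 10 new (T, C, G, T, T, T, G, G, A, A)
  "GGCGCGCAGTT" → prefix "GG" already present; 9 new (C, G, C, G, C, A, G, T, T)
  "GTTGAATA" → prefix "G" already present; 7 new (T, T, G, A, A, T, A)
  "TATATCTTT" → prefix "T" already present; 8 new (A, T, A, T, C, T, T, T)
Total nodes = 6 + 4 + 9 + 8 + 4 + 11 + 6 + 10 + 9 + 7 + 8 = 82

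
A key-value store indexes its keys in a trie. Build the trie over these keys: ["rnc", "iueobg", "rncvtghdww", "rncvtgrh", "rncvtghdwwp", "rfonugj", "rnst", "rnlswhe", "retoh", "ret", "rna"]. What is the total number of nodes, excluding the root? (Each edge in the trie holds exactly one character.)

Trace insertions, counting only characters that open a new branch:
  "rnc" → 3 new (r, n, c)
  "iueobg" → 6 new (i, u, e, o, b, g)
  "rncvtghdww" → prefix "rnc" already present; 7 new (v, t, g, h, d, w, w)
  "rncvtgrh" → prefix "rncvtg" already present; 2 new (r, h)
  "rncvtghdwwp" → prefix "rncvtghdww" already present; 1 new (p)
  "rfonugj" → prefix "r" already present; 6 new (f, o, n, u, g, j)
  "rnst" → prefix "rn" already present; 2 new (s, t)
  "rnlswhe" → prefix "rn" already present; 5 new (l, s, w, h, e)
  "retoh" → prefix "r" already present; 4 new (e, t, o, h)
  "ret" → prefix "ret" already present; 0 new (none)
  "rna" → prefix "rn" already present; 1 new (a)
Total nodes = 3 + 6 + 7 + 2 + 1 + 6 + 2 + 5 + 4 + 0 + 1 = 37

37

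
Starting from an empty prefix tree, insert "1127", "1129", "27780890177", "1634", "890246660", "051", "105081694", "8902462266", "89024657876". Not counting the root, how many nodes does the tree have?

Count nodes per top-level branch (shared prefixes stored once):
  '0'-branch (051): 3 nodes
  '1'-branch (105081694, 1127, 1129, 1634): 16 nodes
  '2'-branch (27780890177): 11 nodes
  '8'-branch (8902462266, 89024657876, 890246660): 18 nodes
Sum: 48

48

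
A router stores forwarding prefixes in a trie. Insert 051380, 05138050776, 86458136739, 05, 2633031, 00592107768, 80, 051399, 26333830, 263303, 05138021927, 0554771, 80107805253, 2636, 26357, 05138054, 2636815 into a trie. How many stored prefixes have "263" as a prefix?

Walk to "263"; the words in its subtree are exactly those with that prefix.
Matches: "263303", "2633031", "26333830", "26357", "2636", "2636815"
Count: 6

6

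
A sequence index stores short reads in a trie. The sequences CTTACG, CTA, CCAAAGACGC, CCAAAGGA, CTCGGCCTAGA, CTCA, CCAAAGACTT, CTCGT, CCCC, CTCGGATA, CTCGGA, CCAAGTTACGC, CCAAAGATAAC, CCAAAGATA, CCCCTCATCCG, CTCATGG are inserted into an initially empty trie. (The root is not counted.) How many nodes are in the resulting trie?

For each word, the new-node count is its length minus the longest prefix already in the trie:
  "CTTACG" → 6 new (C, T, T, A, C, G)
  "CTA" → prefix "CT" already present; 1 new (A)
  "CCAAAGACGC" → prefix "C" already present; 9 new (C, A, A, A, G, A, C, G, C)
  "CCAAAGGA" → prefix "CCAAAG" already present; 2 new (G, A)
  "CTCGGCCTAGA" → prefix "CT" already present; 9 new (C, G, G, C, C, T, A, G, A)
  "CTCA" → prefix "CTC" already present; 1 new (A)
  "CCAAAGACTT" → prefix "CCAAAGAC" already present; 2 new (T, T)
  "CTCGT" → prefix "CTCG" already present; 1 new (T)
  "CCCC" → prefix "CC" already present; 2 new (C, C)
  "CTCGGATA" → prefix "CTCGG" already present; 3 new (A, T, A)
  "CTCGGA" → prefix "CTCGGA" already present; 0 new (none)
  "CCAAGTTACGC" → prefix "CCAA" already present; 7 new (G, T, T, A, C, G, C)
  "CCAAAGATAAC" → prefix "CCAAAGA" already present; 4 new (T, A, A, C)
  "CCAAAGATA" → prefix "CCAAAGATA" already present; 0 new (none)
  "CCCCTCATCCG" → prefix "CCCC" already present; 7 new (T, C, A, T, C, C, G)
  "CTCATGG" → prefix "CTCA" already present; 3 new (T, G, G)
Total nodes = 6 + 1 + 9 + 2 + 9 + 1 + 2 + 1 + 2 + 3 + 0 + 7 + 4 + 0 + 7 + 3 = 57

57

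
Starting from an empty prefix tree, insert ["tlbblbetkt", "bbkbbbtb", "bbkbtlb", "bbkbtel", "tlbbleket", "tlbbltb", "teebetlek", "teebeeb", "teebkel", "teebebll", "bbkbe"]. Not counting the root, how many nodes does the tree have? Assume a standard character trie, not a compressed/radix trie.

46

For each word, the new-node count is its length minus the longest prefix already in the trie:
  "tlbblbetkt" → 10 new (t, l, b, b, l, b, e, t, k, t)
  "bbkbbbtb" → 8 new (b, b, k, b, b, b, t, b)
  "bbkbtlb" → prefix "bbkb" already present; 3 new (t, l, b)
  "bbkbtel" → prefix "bbkbt" already present; 2 new (e, l)
  "tlbbleket" → prefix "tlbbl" already present; 4 new (e, k, e, t)
  "tlbbltb" → prefix "tlbbl" already present; 2 new (t, b)
  "teebetlek" → prefix "t" already present; 8 new (e, e, b, e, t, l, e, k)
  "teebeeb" → prefix "teebe" already present; 2 new (e, b)
  "teebkel" → prefix "teeb" already present; 3 new (k, e, l)
  "teebebll" → prefix "teebe" already present; 3 new (b, l, l)
  "bbkbe" → prefix "bbkb" already present; 1 new (e)
Total nodes = 10 + 8 + 3 + 2 + 4 + 2 + 8 + 2 + 3 + 3 + 1 = 46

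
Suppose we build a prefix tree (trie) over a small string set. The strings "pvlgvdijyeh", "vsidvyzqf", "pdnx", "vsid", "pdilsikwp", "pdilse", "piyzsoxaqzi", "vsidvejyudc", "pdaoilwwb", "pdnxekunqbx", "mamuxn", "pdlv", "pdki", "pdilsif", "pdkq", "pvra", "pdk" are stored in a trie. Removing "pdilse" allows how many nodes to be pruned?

1

A node on "pdilse"'s path can go only if nothing else ends at it or branches off below it.
The suffix "e" (1 node) is used only by "pdilse"; the node for "pdils" still has the child "i", so pruning stops there.
Nodes removed: 1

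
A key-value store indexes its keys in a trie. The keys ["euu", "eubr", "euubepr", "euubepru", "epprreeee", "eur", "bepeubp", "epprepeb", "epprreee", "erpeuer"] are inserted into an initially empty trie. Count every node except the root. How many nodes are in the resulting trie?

36

For each word, the new-node count is its length minus the longest prefix already in the trie:
  "euu" → 3 new (e, u, u)
  "eubr" → prefix "eu" already present; 2 new (b, r)
  "euubepr" → prefix "euu" already present; 4 new (b, e, p, r)
  "euubepru" → prefix "euubepr" already present; 1 new (u)
  "epprreeee" → prefix "e" already present; 8 new (p, p, r, r, e, e, e, e)
  "eur" → prefix "eu" already present; 1 new (r)
  "bepeubp" → 7 new (b, e, p, e, u, b, p)
  "epprepeb" → prefix "eppr" already present; 4 new (e, p, e, b)
  "epprreee" → prefix "epprreee" already present; 0 new (none)
  "erpeuer" → prefix "e" already present; 6 new (r, p, e, u, e, r)
Total nodes = 3 + 2 + 4 + 1 + 8 + 1 + 7 + 4 + 0 + 6 = 36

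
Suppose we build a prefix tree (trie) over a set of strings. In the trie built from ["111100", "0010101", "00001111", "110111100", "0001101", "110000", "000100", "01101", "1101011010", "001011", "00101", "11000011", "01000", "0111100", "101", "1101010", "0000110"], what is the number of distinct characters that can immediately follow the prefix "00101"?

2

The children of the "00101" node are the distinct next characters among strings starting with "00101".
Characters that immediately follow "00101" among the stored strings: {0, 1}.
That node has 2 child edges.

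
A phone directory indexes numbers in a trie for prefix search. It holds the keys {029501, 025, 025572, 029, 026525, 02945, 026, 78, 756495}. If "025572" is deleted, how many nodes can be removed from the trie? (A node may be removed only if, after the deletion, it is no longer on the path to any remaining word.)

3

Walk "025572" from the leaf back toward the root, removing each node that no remaining word uses.
The suffix "572" (3 nodes) is used only by "025572"; "025" is itself a stored word, so pruning stops there.
Nodes removed: 3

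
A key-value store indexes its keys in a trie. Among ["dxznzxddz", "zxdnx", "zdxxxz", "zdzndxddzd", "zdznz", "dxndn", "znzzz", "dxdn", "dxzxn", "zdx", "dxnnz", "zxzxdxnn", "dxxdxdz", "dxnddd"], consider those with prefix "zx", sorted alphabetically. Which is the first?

DFS of the "zx" subtree visits, in order: "zxdnx", "zxzxdxnn"
Position 1: zxdnx

zxdnx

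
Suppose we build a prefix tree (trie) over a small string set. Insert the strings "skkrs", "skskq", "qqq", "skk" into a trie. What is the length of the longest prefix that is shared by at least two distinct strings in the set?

3

Equivalently: take the maximum, over all pairs, of their longest common prefix length.
"skk" and "skkrs" agree on "skk" (3 characters) before diverging; nothing deeper is shared.
Longest shared-prefix length: 3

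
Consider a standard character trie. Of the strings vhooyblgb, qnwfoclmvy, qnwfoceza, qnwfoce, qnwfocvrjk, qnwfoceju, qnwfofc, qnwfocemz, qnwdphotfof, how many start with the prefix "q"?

Walk to "q"; the words in its subtree are exactly those with that prefix.
Words under "q": qnwdphotfof, qnwfoce, qnwfoceju, qnwfocemz, qnwfoceza, qnwfoclmvy, qnwfocvrjk, qnwfofc
Count: 8

8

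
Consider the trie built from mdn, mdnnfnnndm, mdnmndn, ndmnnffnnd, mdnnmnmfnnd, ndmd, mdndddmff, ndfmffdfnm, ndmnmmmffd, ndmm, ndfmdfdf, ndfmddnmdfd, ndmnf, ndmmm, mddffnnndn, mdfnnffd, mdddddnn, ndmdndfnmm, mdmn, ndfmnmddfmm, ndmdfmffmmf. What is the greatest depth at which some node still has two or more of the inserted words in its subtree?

5

The deepest shared node is where two words last agree before diverging.
e.g. "ndfmddnmdfd" and "ndfmdfdf" share the prefix "ndfmd" of length 5; no pair shares a longer one.
Longest shared-prefix length: 5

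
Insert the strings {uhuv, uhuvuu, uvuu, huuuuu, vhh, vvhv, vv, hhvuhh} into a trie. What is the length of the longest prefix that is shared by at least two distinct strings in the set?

Equivalently: take the maximum, over all pairs, of their longest common prefix length.
"uhuv" and "uhuvuu" agree on "uhuv" (4 characters) before diverging; nothing deeper is shared.
Longest shared-prefix length: 4

4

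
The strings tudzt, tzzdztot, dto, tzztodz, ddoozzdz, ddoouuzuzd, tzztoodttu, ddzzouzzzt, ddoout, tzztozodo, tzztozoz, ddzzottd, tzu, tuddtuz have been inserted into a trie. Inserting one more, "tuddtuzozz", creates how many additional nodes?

3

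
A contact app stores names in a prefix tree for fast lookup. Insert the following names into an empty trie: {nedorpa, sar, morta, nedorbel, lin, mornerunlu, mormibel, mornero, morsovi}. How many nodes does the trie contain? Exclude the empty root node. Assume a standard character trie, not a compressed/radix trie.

38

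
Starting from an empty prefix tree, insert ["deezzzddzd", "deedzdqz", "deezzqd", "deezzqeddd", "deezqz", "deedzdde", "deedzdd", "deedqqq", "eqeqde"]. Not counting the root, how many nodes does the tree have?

34

Trie structure (* marks end of a word):
(root)
├─ d
│  └─ e
│     └─ e
│        ├─ d
│        │  ├─ q
│        │  │  └─ q
│        │  │     └─ q *
│        │  └─ z
│        │     └─ d
│        │        ├─ d *
│        │        │  └─ e *
│        │        └─ q
│        │           └─ z *
│        └─ z
│           ├─ q
│           │  └─ z *
│           └─ z
│              ├─ q
│              │  ├─ d *
│              │  └─ e
│              │     └─ d
│              │        └─ d
│              │           └─ d *
│              └─ z
│                 └─ d
│                    └─ d
│                       └─ z
│                          └─ d *
└─ e
   └─ q
      └─ e
         └─ q
            └─ d
               └─ e *
Counting every labelled node above: 34.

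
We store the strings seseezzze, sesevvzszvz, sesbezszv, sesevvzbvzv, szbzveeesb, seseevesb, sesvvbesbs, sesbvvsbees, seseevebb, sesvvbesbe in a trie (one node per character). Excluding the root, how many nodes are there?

Count nodes per top-level branch (shared prefixes stored once):
  's'-branch (sesbezszv, sesbvvsbees, seseevebb, seseevesb, seseezzze, sesevvzbvzv, sesevvzszvz, sesvvbesbe, sesvvbesbs, szbzveeesb): 56 nodes
Sum: 56

56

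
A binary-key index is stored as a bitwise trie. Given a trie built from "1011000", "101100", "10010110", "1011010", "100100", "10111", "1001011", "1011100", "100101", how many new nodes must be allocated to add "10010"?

Every character of "10010" already lies on an existing path (it is a prefix of some stored word).
No new nodes are needed: 0.

0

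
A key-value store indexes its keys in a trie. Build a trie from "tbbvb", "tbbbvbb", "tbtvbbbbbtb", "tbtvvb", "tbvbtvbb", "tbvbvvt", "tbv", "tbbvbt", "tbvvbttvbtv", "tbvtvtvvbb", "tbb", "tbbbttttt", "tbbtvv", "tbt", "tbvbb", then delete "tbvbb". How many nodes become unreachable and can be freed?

1

A node on "tbvbb"'s path can go only if nothing else ends at it or branches off below it.
The suffix "b" (1 node) is used only by "tbvbb"; the node for "tbvb" still has the child "t", so pruning stops there.
Nodes removed: 1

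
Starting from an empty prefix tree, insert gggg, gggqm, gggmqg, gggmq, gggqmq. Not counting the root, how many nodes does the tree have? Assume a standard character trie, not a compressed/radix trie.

10

Trie structure (* marks end of a word):
(root)
└─ g
   └─ g
      └─ g
         ├─ g *
         ├─ m
         │  └─ q *
         │     └─ g *
         └─ q
            └─ m *
               └─ q *
Counting every labelled node above: 10.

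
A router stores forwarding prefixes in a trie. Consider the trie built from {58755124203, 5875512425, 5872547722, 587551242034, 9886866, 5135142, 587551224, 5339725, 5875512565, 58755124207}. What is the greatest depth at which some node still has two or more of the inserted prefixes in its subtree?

11

Look for the deepest trie node that still has at least two words in its subtree.
e.g. "58755124203" and "587551242034" share the prefix "58755124203" of length 11; no pair shares a longer one.
Longest shared-prefix length: 11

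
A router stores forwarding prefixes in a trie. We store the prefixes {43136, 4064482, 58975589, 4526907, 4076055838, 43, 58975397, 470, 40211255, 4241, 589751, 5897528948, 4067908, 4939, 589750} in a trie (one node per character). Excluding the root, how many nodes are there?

Insert word by word; a character creates a node only if that edge doesn't already exist:
  "43136" → 5 new (4, 3, 1, 3, 6)
  "4064482" → prefix "4" already present; 6 new (0, 6, 4, 4, 8, 2)
  "58975589" → 8 new (5, 8, 9, 7, 5, 5, 8, 9)
  "4526907" → prefix "4" already present; 6 new (5, 2, 6, 9, 0, 7)
  "4076055838" → prefix "40" already present; 8 new (7, 6, 0, 5, 5, 8, 3, 8)
  "43" → prefix "43" already present; 0 new (none)
  "58975397" → prefix "58975" already present; 3 new (3, 9, 7)
  "470" → prefix "4" already present; 2 new (7, 0)
  "40211255" → prefix "40" already present; 6 new (2, 1, 1, 2, 5, 5)
  "4241" → prefix "4" already present; 3 new (2, 4, 1)
  "589751" → prefix "58975" already present; 1 new (1)
  "5897528948" → prefix "58975" already present; 5 new (2, 8, 9, 4, 8)
  "4067908" → prefix "406" already present; 4 new (7, 9, 0, 8)
  "4939" → prefix "4" already present; 3 new (9, 3, 9)
  "589750" → prefix "58975" already present; 1 new (0)
Total nodes = 5 + 6 + 8 + 6 + 8 + 0 + 3 + 2 + 6 + 3 + 1 + 5 + 4 + 3 + 1 = 61

61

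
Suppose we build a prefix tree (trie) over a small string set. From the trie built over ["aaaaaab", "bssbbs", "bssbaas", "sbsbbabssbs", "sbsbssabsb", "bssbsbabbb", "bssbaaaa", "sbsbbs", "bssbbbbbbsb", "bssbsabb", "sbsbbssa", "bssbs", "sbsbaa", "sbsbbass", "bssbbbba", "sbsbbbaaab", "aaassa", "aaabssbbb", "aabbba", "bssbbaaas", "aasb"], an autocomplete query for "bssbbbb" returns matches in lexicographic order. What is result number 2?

Words with prefix "bssbbbb", in lexicographic order: "bssbbbba", "bssbbbbbbsb"
The 2nd is bssbbbbbbsb.

bssbbbbbbsb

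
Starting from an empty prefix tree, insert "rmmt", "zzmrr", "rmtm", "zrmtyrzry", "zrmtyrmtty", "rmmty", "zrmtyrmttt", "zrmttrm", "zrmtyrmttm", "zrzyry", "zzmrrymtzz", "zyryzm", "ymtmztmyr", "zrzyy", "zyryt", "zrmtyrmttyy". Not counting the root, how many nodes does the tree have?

55

For each word, the new-node count is its length minus the longest prefix already in the trie:
  "rmmt" → 4 new (r, m, m, t)
  "zzmrr" → 5 new (z, z, m, r, r)
  "rmtm" → prefix "rm" already present; 2 new (t, m)
  "zrmtyrzry" → prefix "z" already present; 8 new (r, m, t, y, r, z, r, y)
  "zrmtyrmtty" → prefix "zrmtyr" already present; 4 new (m, t, t, y)
  "rmmty" → prefix "rmmt" already present; 1 new (y)
  "zrmtyrmttt" → prefix "zrmtyrmtt" already present; 1 new (t)
  "zrmttrm" → prefix "zrmt" already present; 3 new (t, r, m)
  "zrmtyrmttm" → prefix "zrmtyrmtt" already present; 1 new (m)
  "zrzyry" → prefix "zr" already present; 4 new (z, y, r, y)
  "zzmrrymtzz" → prefix "zzmrr" already present; 5 new (y, m, t, z, z)
  "zyryzm" → prefix "z" already present; 5 new (y, r, y, z, m)
  "ymtmztmyr" → 9 new (y, m, t, m, z, t, m, y, r)
  "zrzyy" → prefix "zrzy" already present; 1 new (y)
  "zyryt" → prefix "zyry" already present; 1 new (t)
  "zrmtyrmttyy" → prefix "zrmtyrmtty" already present; 1 new (y)
Total nodes = 4 + 5 + 2 + 8 + 4 + 1 + 1 + 3 + 1 + 4 + 5 + 5 + 9 + 1 + 1 + 1 = 55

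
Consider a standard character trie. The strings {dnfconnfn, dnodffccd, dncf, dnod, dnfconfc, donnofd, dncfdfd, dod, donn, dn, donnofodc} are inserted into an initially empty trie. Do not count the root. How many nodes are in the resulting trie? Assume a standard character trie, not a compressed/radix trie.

33

Insert word by word; a character creates a node only if that edge doesn't already exist:
  "dnfconnfn" → 9 new (d, n, f, c, o, n, n, f, n)
  "dnodffccd" → prefix "dn" already present; 7 new (o, d, f, f, c, c, d)
  "dncf" → prefix "dn" already present; 2 new (c, f)
  "dnod" → prefix "dnod" already present; 0 new (none)
  "dnfconfc" → prefix "dnfcon" already present; 2 new (f, c)
  "donnofd" → prefix "d" already present; 6 new (o, n, n, o, f, d)
  "dncfdfd" → prefix "dncf" already present; 3 new (d, f, d)
  "dod" → prefix "do" already present; 1 new (d)
  "donn" → prefix "donn" already present; 0 new (none)
  "dn" → prefix "dn" already present; 0 new (none)
  "donnofodc" → prefix "donnof" already present; 3 new (o, d, c)
Total nodes = 9 + 7 + 2 + 0 + 2 + 6 + 3 + 1 + 0 + 0 + 3 = 33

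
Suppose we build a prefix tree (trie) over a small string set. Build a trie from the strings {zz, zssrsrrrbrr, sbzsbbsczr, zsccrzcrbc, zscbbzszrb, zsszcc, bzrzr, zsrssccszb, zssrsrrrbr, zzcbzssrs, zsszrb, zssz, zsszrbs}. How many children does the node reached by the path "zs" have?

Follow the path "zs" to its node, then look at its outgoing edges.
Distinct next characters after "zs": c, r, s.
That node has 3 child edges.

3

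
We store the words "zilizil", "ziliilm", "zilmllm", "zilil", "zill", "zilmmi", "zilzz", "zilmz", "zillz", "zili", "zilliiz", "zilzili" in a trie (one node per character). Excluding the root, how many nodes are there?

28

Count nodes per top-level branch (shared prefixes stored once):
  'z'-branch (zili, ziliilm, zilil, zilizil, zill, zilliiz, zillz, zilmllm, zilmmi, zilmz, zilzili, zilzz): 28 nodes
Sum: 28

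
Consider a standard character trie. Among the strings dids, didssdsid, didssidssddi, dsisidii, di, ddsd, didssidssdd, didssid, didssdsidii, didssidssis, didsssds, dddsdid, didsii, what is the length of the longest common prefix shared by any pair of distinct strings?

The deepest shared node is where two words last agree before diverging.
"didssidssdd" and "didssidssddi" agree on "didssidssdd" (11 characters) before diverging; nothing deeper is shared.
Longest shared-prefix length: 11

11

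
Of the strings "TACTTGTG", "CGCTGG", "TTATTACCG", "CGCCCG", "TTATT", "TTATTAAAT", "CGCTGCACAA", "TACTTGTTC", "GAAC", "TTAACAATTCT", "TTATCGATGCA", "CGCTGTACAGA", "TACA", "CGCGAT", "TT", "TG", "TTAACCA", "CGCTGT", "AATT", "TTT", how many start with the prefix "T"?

12

Traverse to the node for "T", then collect every word in that subtree.
Words under "T": TACA, TACTTGTG, TACTTGTTC, TG, TT, TTAACAATTCT, TTAACCA, TTATCGATGCA, TTATT, TTATTAAAT, TTATTACCG, TTT
Count: 12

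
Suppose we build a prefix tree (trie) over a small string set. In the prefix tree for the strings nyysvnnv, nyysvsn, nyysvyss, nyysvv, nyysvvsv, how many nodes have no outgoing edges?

4

Leaves are exactly the stored words that no other stored word extends.
Those words: "nyysvnnv", "nyysvsn", "nyysvvsv", "nyysvyss"
Leaf count: 4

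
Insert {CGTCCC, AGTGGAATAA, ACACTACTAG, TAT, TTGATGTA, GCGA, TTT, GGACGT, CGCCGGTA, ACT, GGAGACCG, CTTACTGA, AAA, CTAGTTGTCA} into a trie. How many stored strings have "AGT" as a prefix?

Traverse to the node for "AGT", then collect every word in that subtree.
Matches: "AGTGGAATAA"
Count: 1

1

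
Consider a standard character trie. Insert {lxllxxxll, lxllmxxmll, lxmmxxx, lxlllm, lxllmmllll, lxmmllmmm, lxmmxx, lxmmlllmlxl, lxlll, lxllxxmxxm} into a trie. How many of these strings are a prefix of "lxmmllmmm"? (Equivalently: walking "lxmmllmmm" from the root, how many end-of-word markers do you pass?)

1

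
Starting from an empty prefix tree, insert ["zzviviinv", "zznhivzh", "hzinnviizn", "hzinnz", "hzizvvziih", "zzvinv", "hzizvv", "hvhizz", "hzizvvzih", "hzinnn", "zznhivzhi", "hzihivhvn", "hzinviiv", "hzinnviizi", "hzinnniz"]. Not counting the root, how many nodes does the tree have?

Trace insertions, counting only characters that open a new branch:
  "zzviviinv" → 9 new (z, z, v, i, v, i, i, n, v)
  "zznhivzh" → prefix "zz" already present; 6 new (n, h, i, v, z, h)
  "hzinnviizn" → 10 new (h, z, i, n, n, v, i, i, z, n)
  "hzinnz" → prefix "hzinn" already present; 1 new (z)
  "hzizvvziih" → prefix "hzi" already present; 7 new (z, v, v, z, i, i, h)
  "zzvinv" → prefix "zzvi" already present; 2 new (n, v)
  "hzizvv" → prefix "hzizvv" already present; 0 new (none)
  "hvhizz" → prefix "h" already present; 5 new (v, h, i, z, z)
  "hzizvvzih" → prefix "hzizvvzi" already present; 1 new (h)
  "hzinnn" → prefix "hzinn" already present; 1 new (n)
  "zznhivzhi" → prefix "zznhivzh" already present; 1 new (i)
  "hzihivhvn" → prefix "hzi" already present; 6 new (h, i, v, h, v, n)
  "hzinviiv" → prefix "hzin" already present; 4 new (v, i, i, v)
  "hzinnviizi" → prefix "hzinnviiz" already present; 1 new (i)
  "hzinnniz" → prefix "hzinnn" already present; 2 new (i, z)
Total nodes = 9 + 6 + 10 + 1 + 7 + 2 + 0 + 5 + 1 + 1 + 1 + 6 + 4 + 1 + 2 = 56

56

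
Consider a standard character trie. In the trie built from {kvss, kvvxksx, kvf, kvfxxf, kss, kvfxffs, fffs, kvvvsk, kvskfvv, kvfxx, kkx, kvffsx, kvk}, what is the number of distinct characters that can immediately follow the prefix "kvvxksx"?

0

Walk "kvvxksx" from the root, arriving at one node.
No stored string extends past "kvvxksx".
That node has 0 child edges.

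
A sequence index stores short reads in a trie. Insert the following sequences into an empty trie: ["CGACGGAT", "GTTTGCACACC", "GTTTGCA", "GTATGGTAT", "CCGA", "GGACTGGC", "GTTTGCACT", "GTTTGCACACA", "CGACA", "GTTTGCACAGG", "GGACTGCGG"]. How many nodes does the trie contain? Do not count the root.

44

Insert word by word; a character creates a node only if that edge doesn't already exist:
  "CGACGGAT" → 8 new (C, G, A, C, G, G, A, T)
  "GTTTGCACACC" → 11 new (G, T, T, T, G, C, A, C, A, C, C)
  "GTTTGCA" → prefix "GTTTGCA" already present; 0 new (none)
  "GTATGGTAT" → prefix "GT" already present; 7 new (A, T, G, G, T, A, T)
  "CCGA" → prefix "C" already present; 3 new (C, G, A)
  "GGACTGGC" → prefix "G" already present; 7 new (G, A, C, T, G, G, C)
  "GTTTGCACT" → prefix "GTTTGCAC" already present; 1 new (T)
  "GTTTGCACACA" → prefix "GTTTGCACAC" already present; 1 new (A)
  "CGACA" → prefix "CGAC" already present; 1 new (A)
  "GTTTGCACAGG" → prefix "GTTTGCACA" already present; 2 new (G, G)
  "GGACTGCGG" → prefix "GGACTG" already present; 3 new (C, G, G)
Total nodes = 8 + 11 + 0 + 7 + 3 + 7 + 1 + 1 + 1 + 2 + 3 = 44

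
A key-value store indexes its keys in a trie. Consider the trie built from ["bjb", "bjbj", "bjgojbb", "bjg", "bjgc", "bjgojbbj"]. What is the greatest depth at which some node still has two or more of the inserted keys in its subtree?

7

Equivalently: take the maximum, over all pairs, of their longest common prefix length.
"bjgojbb" and "bjgojbbj" agree on "bjgojbb" (7 characters) before diverging; nothing deeper is shared.
Longest shared-prefix length: 7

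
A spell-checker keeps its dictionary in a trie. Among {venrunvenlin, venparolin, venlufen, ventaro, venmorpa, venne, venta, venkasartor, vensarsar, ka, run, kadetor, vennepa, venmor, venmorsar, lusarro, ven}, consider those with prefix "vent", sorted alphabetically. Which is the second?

ventaro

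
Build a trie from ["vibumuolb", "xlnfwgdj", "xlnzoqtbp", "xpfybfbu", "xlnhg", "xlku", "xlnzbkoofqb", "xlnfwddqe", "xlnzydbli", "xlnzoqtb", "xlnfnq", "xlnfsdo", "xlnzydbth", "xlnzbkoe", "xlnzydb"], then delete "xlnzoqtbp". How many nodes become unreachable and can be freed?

1

After clearing the end-marker at "xlnzoqtbp", prune upward until reaching a node still needed by another word.
The suffix "p" (1 node) is used only by "xlnzoqtbp"; "xlnzoqtb" is itself a stored word, so pruning stops there.
Nodes removed: 1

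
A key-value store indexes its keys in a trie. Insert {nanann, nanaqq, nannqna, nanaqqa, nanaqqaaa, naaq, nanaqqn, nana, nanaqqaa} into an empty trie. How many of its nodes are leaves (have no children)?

5

A leaf is a node with no children — equivalently, the end of a word that is not a proper prefix of any other stored word.
Those words: "naaq", "nanann", "nanaqqaaa", "nanaqqn", "nannqna"
Leaf count: 5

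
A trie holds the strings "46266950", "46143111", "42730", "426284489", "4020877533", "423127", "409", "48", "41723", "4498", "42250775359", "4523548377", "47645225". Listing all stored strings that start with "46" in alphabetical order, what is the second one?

DFS of the "46" subtree visits, in order: "46143111", "46266950"
Position 2: 46266950

46266950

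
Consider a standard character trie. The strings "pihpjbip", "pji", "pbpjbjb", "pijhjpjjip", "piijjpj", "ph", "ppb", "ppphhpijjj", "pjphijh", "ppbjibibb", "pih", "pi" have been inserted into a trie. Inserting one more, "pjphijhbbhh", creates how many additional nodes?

4

The longest prefix of "pjphijhbbhh" already in the trie is "pjphijh" (length 7).
New nodes needed: |"pjphijhbbhh"| − 7 = 11 − 7 = 4.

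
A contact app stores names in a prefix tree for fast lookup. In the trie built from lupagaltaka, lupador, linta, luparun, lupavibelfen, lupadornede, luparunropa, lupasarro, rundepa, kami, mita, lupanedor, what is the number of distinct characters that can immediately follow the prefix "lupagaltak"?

Follow the path "lupagaltak" to its node, then look at its outgoing edges.
Distinct next characters after "lupagaltak": a.
That node has 1 child edge.

1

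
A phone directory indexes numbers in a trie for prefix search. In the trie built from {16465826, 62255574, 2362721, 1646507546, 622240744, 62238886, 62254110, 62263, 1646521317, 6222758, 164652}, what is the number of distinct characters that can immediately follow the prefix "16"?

Follow the path "16" to its node, then look at its outgoing edges.
Distinct next characters after "16": 4.
That node has 1 child edge.

1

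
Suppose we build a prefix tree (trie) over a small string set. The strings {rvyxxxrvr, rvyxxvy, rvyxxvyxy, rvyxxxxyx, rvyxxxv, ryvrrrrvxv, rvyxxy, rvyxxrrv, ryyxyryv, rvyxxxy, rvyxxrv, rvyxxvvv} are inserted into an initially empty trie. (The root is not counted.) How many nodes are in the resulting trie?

Trace insertions, counting only characters that open a new branch:
  "rvyxxxrvr" → 9 new (r, v, y, x, x, x, r, v, r)
  "rvyxxvy" → prefix "rvyxx" already present; 2 new (v, y)
  "rvyxxvyxy" → prefix "rvyxxvy" already present; 2 new (x, y)
  "rvyxxxxyx" → prefix "rvyxxx" already present; 3 new (x, y, x)
  "rvyxxxv" → prefix "rvyxxx" already present; 1 new (v)
  "ryvrrrrvxv" → prefix "r" already present; 9 new (y, v, r, r, r, r, v, x, v)
  "rvyxxy" → prefix "rvyxx" already present; 1 new (y)
  "rvyxxrrv" → prefix "rvyxx" already present; 3 new (r, r, v)
  "ryyxyryv" → prefix "ry" already present; 6 new (y, x, y, r, y, v)
  "rvyxxxy" → prefix "rvyxxx" already present; 1 new (y)
  "rvyxxrv" → prefix "rvyxxr" already present; 1 new (v)
  "rvyxxvvv" → prefix "rvyxxv" already present; 2 new (v, v)
Total nodes = 9 + 2 + 2 + 3 + 1 + 9 + 1 + 3 + 6 + 1 + 1 + 2 = 40

40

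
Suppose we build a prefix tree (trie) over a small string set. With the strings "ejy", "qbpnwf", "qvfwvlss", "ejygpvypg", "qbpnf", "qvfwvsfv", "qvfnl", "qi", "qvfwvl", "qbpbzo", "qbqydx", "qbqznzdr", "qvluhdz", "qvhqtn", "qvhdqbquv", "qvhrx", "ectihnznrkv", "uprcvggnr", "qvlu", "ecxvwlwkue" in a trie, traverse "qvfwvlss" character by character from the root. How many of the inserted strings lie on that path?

2

Check each prefix of "qvfwvlss" against the stored set — each match is an end-marker on the path.
Prefixes of the query that are stored words: "qvfwvl", "qvfwvlss"
Count: 2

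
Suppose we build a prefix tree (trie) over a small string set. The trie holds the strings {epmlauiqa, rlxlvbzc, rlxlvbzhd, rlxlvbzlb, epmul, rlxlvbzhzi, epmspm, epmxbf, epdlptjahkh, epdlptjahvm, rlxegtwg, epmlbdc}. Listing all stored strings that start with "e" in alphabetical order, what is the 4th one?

epmlbdc

Words with prefix "e", in lexicographic order: "epdlptjahkh", "epdlptjahvm", "epmlauiqa", "epmlbdc", "epmspm", "epmul", "epmxbf"
The 4th is epmlbdc.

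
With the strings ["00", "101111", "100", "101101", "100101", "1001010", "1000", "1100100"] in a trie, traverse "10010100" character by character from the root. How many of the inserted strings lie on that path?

3

Walk "10010100" from the root; an end-of-word marker is hit whenever a stored word is a prefix of "10010100".
Prefixes of the query that are stored words: "100", "100101", "1001010"
Count: 3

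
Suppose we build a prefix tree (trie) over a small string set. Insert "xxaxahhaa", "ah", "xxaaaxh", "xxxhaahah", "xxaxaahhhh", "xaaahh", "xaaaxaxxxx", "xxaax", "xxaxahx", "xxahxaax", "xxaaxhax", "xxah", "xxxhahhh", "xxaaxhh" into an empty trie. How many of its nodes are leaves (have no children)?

A leaf is a node with no children — equivalently, the end of a word that is not a proper prefix of any other stored word.
Those words: "ah", "xaaahh", "xaaaxaxxxx", "xxaaaxh", "xxaaxhax", "xxaaxhh", "xxahxaax", "xxaxaahhhh", "xxaxahhaa", "xxaxahx", "xxxhaahah", "xxxhahhh"
Leaf count: 12

12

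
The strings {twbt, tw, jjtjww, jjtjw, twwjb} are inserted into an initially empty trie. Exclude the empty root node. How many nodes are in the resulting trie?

13

Insert word by word; a character creates a node only if that edge doesn't already exist:
  "twbt" → 4 new (t, w, b, t)
  "tw" → prefix "tw" already present; 0 new (none)
  "jjtjww" → 6 new (j, j, t, j, w, w)
  "jjtjw" → prefix "jjtjw" already present; 0 new (none)
  "twwjb" → prefix "tw" already present; 3 new (w, j, b)
Total nodes = 4 + 0 + 6 + 0 + 3 = 13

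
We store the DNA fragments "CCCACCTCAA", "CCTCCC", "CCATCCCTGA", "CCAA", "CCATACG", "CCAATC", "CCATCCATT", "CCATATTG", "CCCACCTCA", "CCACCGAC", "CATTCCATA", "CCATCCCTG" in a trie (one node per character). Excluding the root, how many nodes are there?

47

Count nodes per top-level branch (shared prefixes stored once):
  'C'-branch (CATTCCATA, CCAA, CCAATC, CCACCGAC, CCATACG, CCATATTG, CCATCCATT, CCATCCCTG, CCATCCCTGA, CCCACCTCA, CCCACCTCAA, CCTCCC): 47 nodes
Sum: 47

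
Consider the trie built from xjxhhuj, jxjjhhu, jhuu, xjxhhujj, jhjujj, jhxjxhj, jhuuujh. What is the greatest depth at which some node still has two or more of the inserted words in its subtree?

7

Look for the deepest trie node that still has at least two words in its subtree.
"xjxhhuj" and "xjxhhujj" agree on "xjxhhuj" (7 characters) before diverging; nothing deeper is shared.
Longest shared-prefix length: 7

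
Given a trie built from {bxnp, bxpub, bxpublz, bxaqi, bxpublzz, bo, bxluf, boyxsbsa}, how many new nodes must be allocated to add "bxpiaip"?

4

Walking "bxpiaip" from the root, the first 3 characters ("bxp") follow existing edges; "i" is the first miss.
So 7 − 3 = 4 new nodes.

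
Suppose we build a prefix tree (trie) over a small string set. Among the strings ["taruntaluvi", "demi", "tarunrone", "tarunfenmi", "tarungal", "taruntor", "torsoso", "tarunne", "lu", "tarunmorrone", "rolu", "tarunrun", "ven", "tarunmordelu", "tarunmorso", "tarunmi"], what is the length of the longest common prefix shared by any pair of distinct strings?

8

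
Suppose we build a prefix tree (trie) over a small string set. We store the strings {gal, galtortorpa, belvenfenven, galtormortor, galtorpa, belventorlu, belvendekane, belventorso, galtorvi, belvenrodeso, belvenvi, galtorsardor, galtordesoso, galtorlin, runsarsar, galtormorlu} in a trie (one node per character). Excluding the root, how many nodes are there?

80

Trace insertions, counting only characters that open a new branch:
  "gal" → 3 new (g, a, l)
  "galtortorpa" → prefix "gal" already present; 8 new (t, o, r, t, o, r, p, a)
  "belvenfenven" → 12 new (b, e, l, v, e, n, f, e, n, v, e, n)
  "galtormortor" → prefix "galtor" already present; 6 new (m, o, r, t, o, r)
  "galtorpa" → prefix "galtor" already present; 2 new (p, a)
  "belventorlu" → prefix "belven" already present; 5 new (t, o, r, l, u)
  "belvendekane" → prefix "belven" already present; 6 new (d, e, k, a, n, e)
  "belventorso" → prefix "belventor" already present; 2 new (s, o)
  "galtorvi" → prefix "galtor" already present; 2 new (v, i)
  "belvenrodeso" → prefix "belven" already present; 6 new (r, o, d, e, s, o)
  "belvenvi" → prefix "belven" already present; 2 new (v, i)
  "galtorsardor" → prefix "galtor" already present; 6 new (s, a, r, d, o, r)
  "galtordesoso" → prefix "galtor" already present; 6 new (d, e, s, o, s, o)
  "galtorlin" → prefix "galtor" already present; 3 new (l, i, n)
  "runsarsar" → 9 new (r, u, n, s, a, r, s, a, r)
  "galtormorlu" → prefix "galtormor" already present; 2 new (l, u)
Total nodes = 3 + 8 + 12 + 6 + 2 + 5 + 6 + 2 + 2 + 6 + 2 + 6 + 6 + 3 + 9 + 2 = 80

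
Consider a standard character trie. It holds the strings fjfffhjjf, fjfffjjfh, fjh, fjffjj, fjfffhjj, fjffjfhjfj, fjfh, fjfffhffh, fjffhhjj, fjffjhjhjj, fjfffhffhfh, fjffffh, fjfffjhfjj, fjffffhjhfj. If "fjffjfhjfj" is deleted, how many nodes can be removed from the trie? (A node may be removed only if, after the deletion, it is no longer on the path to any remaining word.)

5

A node on "fjffjfhjfj"'s path can go only if nothing else ends at it or branches off below it.
The suffix "fhjfj" (5 nodes) is used only by "fjffjfhjfj"; the node for "fjffj" still has the child "j", so pruning stops there.
Nodes removed: 5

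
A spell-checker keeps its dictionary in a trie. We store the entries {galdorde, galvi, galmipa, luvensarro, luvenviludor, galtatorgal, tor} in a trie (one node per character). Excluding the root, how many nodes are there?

Count nodes per top-level branch (shared prefixes stored once):
  'g'-branch (galdorde, galmipa, galtatorgal, galvi): 22 nodes
  'l'-branch (luvensarro, luvenviludor): 17 nodes
  't'-branch (tor): 3 nodes
Sum: 42

42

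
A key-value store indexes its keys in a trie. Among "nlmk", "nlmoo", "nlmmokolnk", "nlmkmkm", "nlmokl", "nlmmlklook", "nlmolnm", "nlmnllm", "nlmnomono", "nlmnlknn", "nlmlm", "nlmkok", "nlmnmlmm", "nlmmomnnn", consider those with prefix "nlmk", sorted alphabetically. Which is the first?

Words with prefix "nlmk", in lexicographic order: "nlmk", "nlmkmkm", "nlmkok"
Position 1: nlmk

nlmk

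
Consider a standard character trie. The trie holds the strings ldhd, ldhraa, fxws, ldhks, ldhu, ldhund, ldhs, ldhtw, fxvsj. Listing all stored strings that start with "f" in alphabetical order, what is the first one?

Filter for "f…" and sort: "fxvsj", "fxws"
The 1st is fxvsj.

fxvsj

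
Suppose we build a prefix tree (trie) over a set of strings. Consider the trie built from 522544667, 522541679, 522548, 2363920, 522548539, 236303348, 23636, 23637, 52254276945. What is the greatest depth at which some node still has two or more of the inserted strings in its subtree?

Look for the deepest trie node that still has at least two words in its subtree.
e.g. "522548" and "522548539" share the prefix "522548" of length 6; no pair shares a longer one.
Longest shared-prefix length: 6

6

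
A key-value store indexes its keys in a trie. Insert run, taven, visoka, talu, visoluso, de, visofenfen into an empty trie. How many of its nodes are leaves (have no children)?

7

A leaf is a node with no children — equivalently, the end of a word that is not a proper prefix of any other stored word.
Those words: "de", "run", "talu", "taven", "visofenfen", "visoka", "visoluso"
Leaf count: 7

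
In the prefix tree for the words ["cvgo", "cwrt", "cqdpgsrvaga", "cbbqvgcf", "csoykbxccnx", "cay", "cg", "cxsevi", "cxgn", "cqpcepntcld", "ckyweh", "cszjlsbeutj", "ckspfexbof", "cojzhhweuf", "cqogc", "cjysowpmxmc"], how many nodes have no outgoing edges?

A leaf is a node with no children — equivalently, the end of a word that is not a proper prefix of any other stored word.
Those words: "cay", "cbbqvgcf", "cg", "cjysowpmxmc", "ckspfexbof", "ckyweh", "cojzhhweuf", "cqdpgsrvaga", "cqogc", "cqpcepntcld", "csoykbxccnx", "cszjlsbeutj", "cvgo", "cwrt", "cxgn", "cxsevi"
Leaf count: 16

16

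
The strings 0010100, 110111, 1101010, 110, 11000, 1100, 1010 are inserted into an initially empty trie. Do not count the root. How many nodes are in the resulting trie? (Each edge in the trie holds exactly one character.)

Trie structure (* marks end of a word):
(root)
├─ 0
│  └─ 0
│     └─ 1
│        └─ 0
│           └─ 1
│              └─ 0
│                 └─ 0 *
└─ 1
   ├─ 0
   │  └─ 1
   │     └─ 0 *
   └─ 1
      └─ 0 *
         ├─ 0 *
         │  └─ 0 *
         └─ 1
            ├─ 0
            │  └─ 1
            │     └─ 0 *
            └─ 1
               └─ 1 *
Counting every labelled node above: 21.

21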